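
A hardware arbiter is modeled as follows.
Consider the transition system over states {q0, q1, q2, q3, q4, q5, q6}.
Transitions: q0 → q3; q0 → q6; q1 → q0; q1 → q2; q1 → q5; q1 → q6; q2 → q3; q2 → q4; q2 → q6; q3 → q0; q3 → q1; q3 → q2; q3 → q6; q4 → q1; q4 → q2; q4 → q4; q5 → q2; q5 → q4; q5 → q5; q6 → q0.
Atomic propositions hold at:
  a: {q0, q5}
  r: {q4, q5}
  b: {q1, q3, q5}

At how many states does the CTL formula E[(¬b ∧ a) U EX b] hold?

6

Sat(¬b) = {q0, q2, q4, q6}
Sat(¬b ∧ a) = {q0}
Sat(EX b) = {s : some successor in {q1, q3, q5}} = {q0, q1, q2, q3, q4, q5}
E[(¬b ∧ a) U EX b]: least fixpoint, start Z0 = Sat(EX b) = {q0, q1, q2, q3, q4, q5}, add states in Sat(¬b ∧ a) with some successor in Z. Already a fixed point.
Sat(E[(¬b ∧ a) U EX b]) = {q0, q1, q2, q3, q4, q5}
|Sat(E[(¬b ∧ a) U EX b])| = |{q0, q1, q2, q3, q4, q5}| = 6.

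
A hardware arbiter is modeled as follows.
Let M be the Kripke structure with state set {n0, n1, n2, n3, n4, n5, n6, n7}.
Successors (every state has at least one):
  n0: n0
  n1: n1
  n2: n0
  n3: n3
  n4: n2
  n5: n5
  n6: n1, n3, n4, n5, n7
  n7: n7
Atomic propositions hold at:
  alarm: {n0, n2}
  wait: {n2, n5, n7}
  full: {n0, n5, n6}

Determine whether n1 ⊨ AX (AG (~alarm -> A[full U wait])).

No

Sat(~alarm) = {n1, n3, n4, n5, n6, n7}
A[full U wait]: least fixpoint, start Z0 = Sat(wait) = {n2, n5, n7}, add states in Sat(full) with every successor in Z. Already a fixed point.
Sat(A[full U wait]) = {n2, n5, n7}
Sat(~alarm -> A[full U wait]) = {n0, n2, n5, n7}
AG (~alarm -> A[full U wait]): greatest fixpoint, start Z0 = {n0, n2, n5, n7}, keep only states in Sat with every successor in Z. Already a fixed point.
Sat(AG (~alarm -> A[full U wait])) = {n0, n2, n5, n7}
Sat(AX (AG (~alarm -> A[full U wait]))) = {s : every successor in {n0, n2, n5, n7}} = {n0, n2, n4, n5, n7}
n1 ∉ Sat(AX (AG (~alarm -> A[full U wait]))) = {n0, n2, n4, n5, n7}, so the formula does not hold at n1.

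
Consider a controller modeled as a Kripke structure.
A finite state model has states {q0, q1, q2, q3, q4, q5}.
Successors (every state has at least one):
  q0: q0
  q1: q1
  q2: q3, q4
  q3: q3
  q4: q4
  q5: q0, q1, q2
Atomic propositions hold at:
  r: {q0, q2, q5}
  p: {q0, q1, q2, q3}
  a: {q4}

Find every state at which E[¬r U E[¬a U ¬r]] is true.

{q1, q2, q3, q4, q5}

Sat(¬r) = {q1, q3, q4}
Sat(¬a) = {q0, q1, q2, q3, q5}
E[¬a U ¬r]: least fixpoint, start Z0 = Sat(¬r) = {q1, q3, q4}, add states in Sat(¬a) with some successor in Z. Z1 = {q1, q2, q3, q4, q5}; fixed.
Sat(E[¬a U ¬r]) = {q1, q2, q3, q4, q5}
E[¬r U E[¬a U ¬r]]: least fixpoint, start Z0 = Sat(E[¬a U ¬r]) = {q1, q2, q3, q4, q5}, add states in Sat(¬r) with some successor in Z. Already a fixed point.
Sat(E[¬r U E[¬a U ¬r]]) = {q1, q2, q3, q4, q5}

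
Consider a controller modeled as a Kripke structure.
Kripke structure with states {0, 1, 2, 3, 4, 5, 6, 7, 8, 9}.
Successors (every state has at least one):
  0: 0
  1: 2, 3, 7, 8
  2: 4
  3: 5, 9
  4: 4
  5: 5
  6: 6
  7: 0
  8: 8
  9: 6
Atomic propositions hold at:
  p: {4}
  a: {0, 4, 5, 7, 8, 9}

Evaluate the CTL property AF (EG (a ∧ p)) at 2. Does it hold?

Sat(a ∧ p) = {4}
EG (a ∧ p): greatest fixpoint, start Z0 = {4}, keep only states in Sat with some successor in Z. Already a fixed point.
Sat(EG (a ∧ p)) = {4}
AF (EG (a ∧ p)): least fixpoint, start Z0 = {4}, add states with every successor in Z. Z1 = {2, 4}; fixed.
Sat(AF (EG (a ∧ p))) = {2, 4}
2 ∈ Sat(AF (EG (a ∧ p))) = {2, 4}, so the formula holds at 2.

Yes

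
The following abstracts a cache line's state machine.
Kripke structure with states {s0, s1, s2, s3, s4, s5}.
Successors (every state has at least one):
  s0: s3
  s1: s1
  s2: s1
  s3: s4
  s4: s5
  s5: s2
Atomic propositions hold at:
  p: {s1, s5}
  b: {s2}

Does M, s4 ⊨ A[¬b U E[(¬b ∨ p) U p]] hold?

Yes

Sat(¬b) = {s0, s1, s3, s4, s5}
Sat(¬b ∨ p) = {s0, s1, s3, s4, s5}
E[(¬b ∨ p) U p]: least fixpoint, start Z0 = Sat(p) = {s1, s5}, add states in Sat(¬b ∨ p) with some successor in Z. Z1 = {s1, s4, s5}; Z2 = {s1, s3, s4, s5}; Z3 = {s0, s1, s3, s4, s5}; fixed.
Sat(E[(¬b ∨ p) U p]) = {s0, s1, s3, s4, s5}
A[¬b U E[(¬b ∨ p) U p]]: least fixpoint, start Z0 = Sat(E[(¬b ∨ p) U p]) = {s0, s1, s3, s4, s5}, add states in Sat(¬b) with every successor in Z. Already a fixed point.
Sat(A[¬b U E[(¬b ∨ p) U p]]) = {s0, s1, s3, s4, s5}
s4 ∈ Sat(A[¬b U E[(¬b ∨ p) U p]]) = {s0, s1, s3, s4, s5}, so the formula holds at s4.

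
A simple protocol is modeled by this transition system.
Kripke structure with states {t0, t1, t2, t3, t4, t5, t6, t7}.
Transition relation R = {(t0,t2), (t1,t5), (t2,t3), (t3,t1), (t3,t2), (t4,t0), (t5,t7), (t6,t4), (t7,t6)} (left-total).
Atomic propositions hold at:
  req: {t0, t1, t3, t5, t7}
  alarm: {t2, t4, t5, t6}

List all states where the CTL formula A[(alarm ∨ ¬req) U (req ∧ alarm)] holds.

{t5}

Sat(¬req) = {t2, t4, t6}
Sat(alarm ∨ ¬req) = {t2, t4, t5, t6}
Sat(req ∧ alarm) = {t5}
A[(alarm ∨ ¬req) U (req ∧ alarm)]: least fixpoint, start Z0 = Sat((req ∧ alarm)) = {t5}, add states in Sat(alarm ∨ ¬req) with every successor in Z. Already a fixed point.
Sat(A[(alarm ∨ ¬req) U (req ∧ alarm)]) = {t5}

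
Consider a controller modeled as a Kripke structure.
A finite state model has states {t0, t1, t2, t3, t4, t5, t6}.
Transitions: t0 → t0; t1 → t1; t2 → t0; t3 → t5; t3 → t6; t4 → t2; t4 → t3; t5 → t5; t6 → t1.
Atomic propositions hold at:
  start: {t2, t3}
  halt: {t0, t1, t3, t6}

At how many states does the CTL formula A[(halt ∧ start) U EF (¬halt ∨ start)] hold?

4

Sat(halt ∧ start) = {t3}
Sat(¬halt) = {t2, t4, t5}
Sat(¬halt ∨ start) = {t2, t3, t4, t5}
EF (¬halt ∨ start): least fixpoint, start Z0 = {t2, t3, t4, t5}, add states with some successor in Z. Already a fixed point.
Sat(EF (¬halt ∨ start)) = {t2, t3, t4, t5}
A[(halt ∧ start) U EF (¬halt ∨ start)]: least fixpoint, start Z0 = Sat(EF (¬halt ∨ start)) = {t2, t3, t4, t5}, add states in Sat(halt ∧ start) with every successor in Z. Already a fixed point.
Sat(A[(halt ∧ start) U EF (¬halt ∨ start)]) = {t2, t3, t4, t5}
|Sat(A[(halt ∧ start) U EF (¬halt ∨ start)])| = |{t2, t3, t4, t5}| = 4.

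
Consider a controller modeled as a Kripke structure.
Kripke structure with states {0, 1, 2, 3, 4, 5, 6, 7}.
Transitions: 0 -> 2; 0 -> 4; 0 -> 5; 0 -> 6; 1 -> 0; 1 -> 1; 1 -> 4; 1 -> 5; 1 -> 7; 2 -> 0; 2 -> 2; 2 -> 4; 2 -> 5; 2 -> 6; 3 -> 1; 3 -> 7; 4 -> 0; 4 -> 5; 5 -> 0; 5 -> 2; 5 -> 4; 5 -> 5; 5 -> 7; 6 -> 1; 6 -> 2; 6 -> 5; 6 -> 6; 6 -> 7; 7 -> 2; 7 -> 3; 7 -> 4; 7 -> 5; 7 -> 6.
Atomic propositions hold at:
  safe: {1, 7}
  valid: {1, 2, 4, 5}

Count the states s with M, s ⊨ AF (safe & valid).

Sat(safe & valid) = {1}
AF (safe & valid): least fixpoint, start Z0 = {1}, add states with every successor in Z. Already a fixed point.
Sat(AF (safe & valid)) = {1}
|Sat(AF (safe & valid))| = |{1}| = 1.

1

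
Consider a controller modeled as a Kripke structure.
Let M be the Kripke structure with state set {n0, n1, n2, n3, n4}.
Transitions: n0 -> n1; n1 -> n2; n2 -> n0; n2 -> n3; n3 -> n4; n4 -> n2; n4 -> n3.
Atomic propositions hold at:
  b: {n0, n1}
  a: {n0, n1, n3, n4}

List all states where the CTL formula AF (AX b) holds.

{n0}

Sat(AX b) = {s : every successor in {n0, n1}} = {n0}
AF (AX b): least fixpoint, start Z0 = {n0}, add states with every successor in Z. Already a fixed point.
Sat(AF (AX b)) = {n0}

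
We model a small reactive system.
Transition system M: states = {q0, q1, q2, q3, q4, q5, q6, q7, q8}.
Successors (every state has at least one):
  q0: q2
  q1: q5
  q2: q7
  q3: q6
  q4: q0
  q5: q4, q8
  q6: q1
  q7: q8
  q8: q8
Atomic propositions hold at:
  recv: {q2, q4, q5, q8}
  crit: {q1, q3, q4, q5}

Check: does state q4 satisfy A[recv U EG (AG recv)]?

No

AG recv: greatest fixpoint, start Z0 = {q2, q4, q5, q8}, keep only states in Sat with every successor in Z. Z1 = {q5, q8}; Z2 = {q8}; fixed.
Sat(AG recv) = {q8}
EG (AG recv): greatest fixpoint, start Z0 = {q8}, keep only states in Sat with some successor in Z. Already a fixed point.
Sat(EG (AG recv)) = {q8}
A[recv U EG (AG recv)]: least fixpoint, start Z0 = Sat(EG (AG recv)) = {q8}, add states in Sat(recv) with every successor in Z. Already a fixed point.
Sat(A[recv U EG (AG recv)]) = {q8}
q4 ∉ Sat(A[recv U EG (AG recv)]) = {q8}, so the formula does not hold at q4.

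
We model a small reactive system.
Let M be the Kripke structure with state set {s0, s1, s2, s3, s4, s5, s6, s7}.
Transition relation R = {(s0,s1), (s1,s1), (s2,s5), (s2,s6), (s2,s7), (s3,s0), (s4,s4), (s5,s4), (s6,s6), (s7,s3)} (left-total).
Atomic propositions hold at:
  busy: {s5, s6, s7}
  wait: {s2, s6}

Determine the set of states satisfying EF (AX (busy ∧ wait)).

Sat(busy ∧ wait) = {s6}
Sat(AX (busy ∧ wait)) = {s : every successor in {s6}} = {s6}
EF (AX (busy ∧ wait)): least fixpoint, start Z0 = {s6}, add states with some successor in Z. Z1 = {s2, s6}; fixed.
Sat(EF (AX (busy ∧ wait))) = {s2, s6}

{s2, s6}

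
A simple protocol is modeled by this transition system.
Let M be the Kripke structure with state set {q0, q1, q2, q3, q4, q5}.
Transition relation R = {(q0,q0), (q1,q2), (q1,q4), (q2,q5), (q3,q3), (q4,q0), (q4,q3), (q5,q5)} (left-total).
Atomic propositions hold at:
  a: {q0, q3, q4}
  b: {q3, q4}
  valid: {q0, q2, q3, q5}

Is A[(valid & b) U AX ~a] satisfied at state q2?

Sat(valid & b) = {q3}
Sat(~a) = {q1, q2, q5}
Sat(AX ~a) = {s : every successor in {q1, q2, q5}} = {q2, q5}
A[(valid & b) U AX ~a]: least fixpoint, start Z0 = Sat(AX ~a) = {q2, q5}, add states in Sat(valid & b) with every successor in Z. Already a fixed point.
Sat(A[(valid & b) U AX ~a]) = {q2, q5}
q2 ∈ Sat(A[(valid & b) U AX ~a]) = {q2, q5}, so the formula holds at q2.

Yes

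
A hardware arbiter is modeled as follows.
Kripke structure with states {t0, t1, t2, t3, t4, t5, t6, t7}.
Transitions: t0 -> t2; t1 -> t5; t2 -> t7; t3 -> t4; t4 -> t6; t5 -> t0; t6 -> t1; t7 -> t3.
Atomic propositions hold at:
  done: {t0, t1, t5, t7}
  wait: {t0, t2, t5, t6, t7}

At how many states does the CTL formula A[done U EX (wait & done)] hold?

4

Sat(wait & done) = {t0, t5, t7}
Sat(EX (wait & done)) = {s : some successor in {t0, t5, t7}} = {t1, t2, t5}
A[done U EX (wait & done)]: least fixpoint, start Z0 = Sat(EX (wait & done)) = {t1, t2, t5}, add states in Sat(done) with every successor in Z. Z1 = {t0, t1, t2, t5}; fixed.
Sat(A[done U EX (wait & done)]) = {t0, t1, t2, t5}
|Sat(A[done U EX (wait & done)])| = |{t0, t1, t2, t5}| = 4.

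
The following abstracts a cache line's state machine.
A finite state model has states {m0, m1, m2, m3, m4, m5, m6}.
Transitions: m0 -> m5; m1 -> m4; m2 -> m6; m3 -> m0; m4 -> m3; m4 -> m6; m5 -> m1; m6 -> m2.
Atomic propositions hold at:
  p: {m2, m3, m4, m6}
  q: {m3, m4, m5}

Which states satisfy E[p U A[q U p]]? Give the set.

A[q U p]: least fixpoint, start Z0 = Sat(p) = {m2, m3, m4, m6}, add states in Sat(q) with every successor in Z. Already a fixed point.
Sat(A[q U p]) = {m2, m3, m4, m6}
E[p U A[q U p]]: least fixpoint, start Z0 = Sat(A[q U p]) = {m2, m3, m4, m6}, add states in Sat(p) with some successor in Z. Already a fixed point.
Sat(E[p U A[q U p]]) = {m2, m3, m4, m6}

{m2, m3, m4, m6}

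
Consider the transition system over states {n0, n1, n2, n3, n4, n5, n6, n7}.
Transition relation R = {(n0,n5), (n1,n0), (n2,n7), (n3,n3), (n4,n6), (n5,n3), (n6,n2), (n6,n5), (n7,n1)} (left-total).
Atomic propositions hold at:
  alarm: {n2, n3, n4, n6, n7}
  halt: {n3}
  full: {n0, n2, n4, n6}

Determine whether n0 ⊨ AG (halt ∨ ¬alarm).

Yes

Sat(¬alarm) = {n0, n1, n5}
Sat(halt ∨ ¬alarm) = {n0, n1, n3, n5}
AG (halt ∨ ¬alarm): greatest fixpoint, start Z0 = {n0, n1, n3, n5}, keep only states in Sat with every successor in Z. Already a fixed point.
Sat(AG (halt ∨ ¬alarm)) = {n0, n1, n3, n5}
n0 ∈ Sat(AG (halt ∨ ¬alarm)) = {n0, n1, n3, n5}, so the formula holds at n0.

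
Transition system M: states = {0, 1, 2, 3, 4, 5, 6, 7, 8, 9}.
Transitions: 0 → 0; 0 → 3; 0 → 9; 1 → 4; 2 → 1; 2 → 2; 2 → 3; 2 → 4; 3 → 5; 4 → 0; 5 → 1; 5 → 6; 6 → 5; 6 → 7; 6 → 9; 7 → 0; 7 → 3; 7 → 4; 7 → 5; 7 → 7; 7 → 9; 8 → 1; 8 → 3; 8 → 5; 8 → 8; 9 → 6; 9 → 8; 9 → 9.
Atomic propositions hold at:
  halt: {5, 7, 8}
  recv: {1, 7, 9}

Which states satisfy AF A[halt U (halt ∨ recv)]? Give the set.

Sat(halt ∨ recv) = {1, 5, 7, 8, 9}
A[halt U (halt ∨ recv)]: least fixpoint, start Z0 = Sat((halt ∨ recv)) = {1, 5, 7, 8, 9}, add states in Sat(halt) with every successor in Z. Already a fixed point.
Sat(A[halt U (halt ∨ recv)]) = {1, 5, 7, 8, 9}
AF A[halt U (halt ∨ recv)]: least fixpoint, start Z0 = {1, 5, 7, 8, 9}, add states with every successor in Z. Z1 = {1, 3, 5, 6, 7, 8, 9}; fixed.
Sat(AF A[halt U (halt ∨ recv)]) = {1, 3, 5, 6, 7, 8, 9}

{1, 3, 5, 6, 7, 8, 9}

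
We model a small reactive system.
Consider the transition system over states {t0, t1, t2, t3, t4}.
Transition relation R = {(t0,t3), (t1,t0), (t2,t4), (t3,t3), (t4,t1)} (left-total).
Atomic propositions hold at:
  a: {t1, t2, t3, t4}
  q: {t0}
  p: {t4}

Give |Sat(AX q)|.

1

Sat(AX q) = {s : every successor in {t0}} = {t1}
|Sat(AX q)| = |{t1}| = 1.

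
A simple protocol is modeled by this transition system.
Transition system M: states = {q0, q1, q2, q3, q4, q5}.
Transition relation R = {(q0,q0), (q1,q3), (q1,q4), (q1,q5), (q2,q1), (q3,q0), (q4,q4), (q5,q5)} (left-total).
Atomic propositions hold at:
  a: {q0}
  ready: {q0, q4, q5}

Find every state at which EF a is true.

EF a: least fixpoint, start Z0 = {q0}, add states with some successor in Z. Z1 = {q0, q3}; Z2 = {q0, q1, q3}; Z3 = {q0, q1, q2, q3}; fixed.
Sat(EF a) = {q0, q1, q2, q3}

{q0, q1, q2, q3}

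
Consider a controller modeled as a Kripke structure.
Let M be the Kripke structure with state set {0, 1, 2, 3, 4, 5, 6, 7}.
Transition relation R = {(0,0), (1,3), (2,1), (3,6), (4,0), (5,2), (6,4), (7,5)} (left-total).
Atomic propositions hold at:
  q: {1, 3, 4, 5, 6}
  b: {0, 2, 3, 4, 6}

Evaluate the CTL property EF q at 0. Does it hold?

EF q: least fixpoint, start Z0 = {1, 3, 4, 5, 6}, add states with some successor in Z. Z1 = {1, 2, 3, 4, 5, 6, 7}; fixed.
Sat(EF q) = {1, 2, 3, 4, 5, 6, 7}
0 ∉ Sat(EF q) = {1, 2, 3, 4, 5, 6, 7}, so the formula does not hold at 0.

No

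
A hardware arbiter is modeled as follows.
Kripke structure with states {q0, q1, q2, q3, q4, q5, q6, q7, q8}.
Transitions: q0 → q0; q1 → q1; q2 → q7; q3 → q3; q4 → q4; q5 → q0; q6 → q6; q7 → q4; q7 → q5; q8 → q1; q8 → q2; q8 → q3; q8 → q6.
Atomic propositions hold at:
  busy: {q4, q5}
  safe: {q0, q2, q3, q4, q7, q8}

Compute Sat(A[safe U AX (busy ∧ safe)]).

{q4}

Sat(busy ∧ safe) = {q4}
Sat(AX (busy ∧ safe)) = {s : every successor in {q4}} = {q4}
A[safe U AX (busy ∧ safe)]: least fixpoint, start Z0 = Sat(AX (busy ∧ safe)) = {q4}, add states in Sat(safe) with every successor in Z. Already a fixed point.
Sat(A[safe U AX (busy ∧ safe)]) = {q4}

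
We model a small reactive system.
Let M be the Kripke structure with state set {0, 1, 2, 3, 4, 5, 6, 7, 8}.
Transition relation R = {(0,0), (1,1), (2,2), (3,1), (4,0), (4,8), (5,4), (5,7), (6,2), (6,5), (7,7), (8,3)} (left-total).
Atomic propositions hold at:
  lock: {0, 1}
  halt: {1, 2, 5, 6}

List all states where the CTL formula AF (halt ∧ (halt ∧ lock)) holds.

{1, 3, 8}

Sat(halt ∧ lock) = {1}
Sat(halt ∧ (halt ∧ lock)) = {1}
AF (halt ∧ (halt ∧ lock)): least fixpoint, start Z0 = {1}, add states with every successor in Z. Z1 = {1, 3}; Z2 = {1, 3, 8}; fixed.
Sat(AF (halt ∧ (halt ∧ lock))) = {1, 3, 8}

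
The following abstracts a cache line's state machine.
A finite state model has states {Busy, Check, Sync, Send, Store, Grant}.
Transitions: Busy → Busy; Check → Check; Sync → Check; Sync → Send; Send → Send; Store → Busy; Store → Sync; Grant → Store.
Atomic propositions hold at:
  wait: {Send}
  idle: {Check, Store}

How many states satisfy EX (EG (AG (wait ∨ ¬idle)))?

4

Sat(¬idle) = {Busy, Sync, Send, Grant}
Sat(wait ∨ ¬idle) = {Busy, Sync, Send, Grant}
AG (wait ∨ ¬idle): greatest fixpoint, start Z0 = {Busy, Sync, Send, Grant}, keep only states in Sat with every successor in Z. Z1 = {Busy, Send}; fixed.
Sat(AG (wait ∨ ¬idle)) = {Busy, Send}
EG (AG (wait ∨ ¬idle)): greatest fixpoint, start Z0 = {Busy, Send}, keep only states in Sat with some successor in Z. Already a fixed point.
Sat(EG (AG (wait ∨ ¬idle))) = {Busy, Send}
Sat(EX (EG (AG (wait ∨ ¬idle)))) = {s : some successor in {Busy, Send}} = {Busy, Sync, Send, Store}
|Sat(EX (EG (AG (wait ∨ ¬idle))))| = |{Busy, Sync, Send, Store}| = 4.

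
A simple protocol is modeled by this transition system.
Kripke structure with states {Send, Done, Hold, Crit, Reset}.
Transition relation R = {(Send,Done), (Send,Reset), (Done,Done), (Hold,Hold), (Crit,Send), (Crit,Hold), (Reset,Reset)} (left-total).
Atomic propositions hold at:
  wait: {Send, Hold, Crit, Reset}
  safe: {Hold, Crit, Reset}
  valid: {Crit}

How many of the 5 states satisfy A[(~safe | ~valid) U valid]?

Sat(~safe) = {Send, Done}
Sat(~valid) = {Send, Done, Hold, Reset}
Sat(~safe | ~valid) = {Send, Done, Hold, Reset}
A[(~safe | ~valid) U valid]: least fixpoint, start Z0 = Sat(valid) = {Crit}, add states in Sat(~safe | ~valid) with every successor in Z. Already a fixed point.
Sat(A[(~safe | ~valid) U valid]) = {Crit}
|Sat(A[(~safe | ~valid) U valid])| = |{Crit}| = 1.

1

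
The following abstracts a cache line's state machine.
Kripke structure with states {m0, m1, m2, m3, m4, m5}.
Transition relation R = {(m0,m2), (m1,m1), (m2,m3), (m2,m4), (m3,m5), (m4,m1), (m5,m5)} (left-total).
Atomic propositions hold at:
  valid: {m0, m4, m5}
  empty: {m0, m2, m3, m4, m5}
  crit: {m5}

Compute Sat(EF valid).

EF valid: least fixpoint, start Z0 = {m0, m4, m5}, add states with some successor in Z. Z1 = {m0, m2, m3, m4, m5}; fixed.
Sat(EF valid) = {m0, m2, m3, m4, m5}

{m0, m2, m3, m4, m5}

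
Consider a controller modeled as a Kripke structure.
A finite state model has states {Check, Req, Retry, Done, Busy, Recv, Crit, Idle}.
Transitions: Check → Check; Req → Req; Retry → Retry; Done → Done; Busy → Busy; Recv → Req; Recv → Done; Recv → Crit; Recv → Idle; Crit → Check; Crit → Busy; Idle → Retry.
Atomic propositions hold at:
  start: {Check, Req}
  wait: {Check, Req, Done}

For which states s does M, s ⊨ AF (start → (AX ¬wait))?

Sat(¬wait) = {Retry, Busy, Recv, Crit, Idle}
Sat(AX ¬wait) = {s : every successor in {Retry, Busy, Recv, Crit, Idle}} = {Retry, Busy, Idle}
Sat(start → (AX ¬wait)) = {Retry, Done, Busy, Recv, Crit, Idle}
AF (start → (AX ¬wait)): least fixpoint, start Z0 = {Retry, Done, Busy, Recv, Crit, Idle}, add states with every successor in Z. Already a fixed point.
Sat(AF (start → (AX ¬wait))) = {Retry, Done, Busy, Recv, Crit, Idle}

{Retry, Done, Busy, Recv, Crit, Idle}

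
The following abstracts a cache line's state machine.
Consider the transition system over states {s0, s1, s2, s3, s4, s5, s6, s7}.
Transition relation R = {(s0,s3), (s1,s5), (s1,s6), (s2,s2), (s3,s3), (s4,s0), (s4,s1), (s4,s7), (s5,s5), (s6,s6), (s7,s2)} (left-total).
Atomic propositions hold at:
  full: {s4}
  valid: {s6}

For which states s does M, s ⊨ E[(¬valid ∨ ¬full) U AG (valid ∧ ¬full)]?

{s1, s4, s6}

Sat(¬valid) = {s0, s1, s2, s3, s4, s5, s7}
Sat(¬full) = {s0, s1, s2, s3, s5, s6, s7}
Sat(¬valid ∨ ¬full) = {s0, s1, s2, s3, s4, s5, s6, s7}
Sat(valid ∧ ¬full) = {s6}
AG (valid ∧ ¬full): greatest fixpoint, start Z0 = {s6}, keep only states in Sat with every successor in Z. Already a fixed point.
Sat(AG (valid ∧ ¬full)) = {s6}
E[(¬valid ∨ ¬full) U AG (valid ∧ ¬full)]: least fixpoint, start Z0 = Sat(AG (valid ∧ ¬full)) = {s6}, add states in Sat(¬valid ∨ ¬full) with some successor in Z. Z1 = {s1, s6}; Z2 = {s1, s4, s6}; fixed.
Sat(E[(¬valid ∨ ¬full) U AG (valid ∧ ¬full)]) = {s1, s4, s6}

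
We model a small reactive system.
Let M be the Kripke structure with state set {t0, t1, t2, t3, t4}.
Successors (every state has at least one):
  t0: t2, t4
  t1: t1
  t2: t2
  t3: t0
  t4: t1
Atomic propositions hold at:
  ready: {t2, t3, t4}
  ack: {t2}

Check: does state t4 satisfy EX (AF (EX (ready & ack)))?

No

Sat(ready & ack) = {t2}
Sat(EX (ready & ack)) = {s : some successor in {t2}} = {t0, t2}
AF (EX (ready & ack)): least fixpoint, start Z0 = {t0, t2}, add states with every successor in Z. Z1 = {t0, t2, t3}; fixed.
Sat(AF (EX (ready & ack))) = {t0, t2, t3}
Sat(EX (AF (EX (ready & ack)))) = {s : some successor in {t0, t2, t3}} = {t0, t2, t3}
t4 ∉ Sat(EX (AF (EX (ready & ack)))) = {t0, t2, t3}, so the formula does not hold at t4.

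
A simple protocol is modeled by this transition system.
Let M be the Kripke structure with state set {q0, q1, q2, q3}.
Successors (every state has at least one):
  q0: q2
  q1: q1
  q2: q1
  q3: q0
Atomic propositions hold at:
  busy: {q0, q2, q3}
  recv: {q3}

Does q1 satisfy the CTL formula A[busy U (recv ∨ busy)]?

Sat(recv ∨ busy) = {q0, q2, q3}
A[busy U (recv ∨ busy)]: least fixpoint, start Z0 = Sat((recv ∨ busy)) = {q0, q2, q3}, add states in Sat(busy) with every successor in Z. Already a fixed point.
Sat(A[busy U (recv ∨ busy)]) = {q0, q2, q3}
q1 ∉ Sat(A[busy U (recv ∨ busy)]) = {q0, q2, q3}, so the formula does not hold at q1.

No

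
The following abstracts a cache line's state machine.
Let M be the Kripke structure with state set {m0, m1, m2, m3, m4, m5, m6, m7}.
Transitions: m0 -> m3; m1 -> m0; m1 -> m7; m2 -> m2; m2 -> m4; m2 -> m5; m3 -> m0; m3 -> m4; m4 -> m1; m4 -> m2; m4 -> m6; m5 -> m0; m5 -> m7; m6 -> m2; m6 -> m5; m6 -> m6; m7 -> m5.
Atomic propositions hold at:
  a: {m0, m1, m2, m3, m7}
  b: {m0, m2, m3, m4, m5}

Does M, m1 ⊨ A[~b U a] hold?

Yes

Sat(~b) = {m1, m6, m7}
A[~b U a]: least fixpoint, start Z0 = Sat(a) = {m0, m1, m2, m3, m7}, add states in Sat(~b) with every successor in Z. Already a fixed point.
Sat(A[~b U a]) = {m0, m1, m2, m3, m7}
m1 ∈ Sat(A[~b U a]) = {m0, m1, m2, m3, m7}, so the formula holds at m1.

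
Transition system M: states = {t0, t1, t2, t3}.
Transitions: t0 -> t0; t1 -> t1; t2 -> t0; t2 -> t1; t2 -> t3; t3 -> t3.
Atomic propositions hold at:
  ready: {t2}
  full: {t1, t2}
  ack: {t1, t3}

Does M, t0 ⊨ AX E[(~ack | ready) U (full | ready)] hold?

Sat(~ack) = {t0, t2}
Sat(~ack | ready) = {t0, t2}
Sat(full | ready) = {t1, t2}
E[(~ack | ready) U (full | ready)]: least fixpoint, start Z0 = Sat((full | ready)) = {t1, t2}, add states in Sat(~ack | ready) with some successor in Z. Already a fixed point.
Sat(E[(~ack | ready) U (full | ready)]) = {t1, t2}
Sat(AX E[(~ack | ready) U (full | ready)]) = {s : every successor in {t1, t2}} = {t1}
t0 ∉ Sat(AX E[(~ack | ready) U (full | ready)]) = {t1}, so the formula does not hold at t0.

No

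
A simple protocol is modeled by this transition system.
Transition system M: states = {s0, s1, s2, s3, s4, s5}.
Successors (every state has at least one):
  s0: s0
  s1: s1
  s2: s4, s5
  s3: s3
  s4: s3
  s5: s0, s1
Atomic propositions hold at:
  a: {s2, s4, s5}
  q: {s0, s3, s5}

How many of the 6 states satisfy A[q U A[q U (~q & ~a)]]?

Sat(~q) = {s1, s2, s4}
Sat(~a) = {s0, s1, s3}
Sat(~q & ~a) = {s1}
A[q U (~q & ~a)]: least fixpoint, start Z0 = Sat((~q & ~a)) = {s1}, add states in Sat(q) with every successor in Z. Already a fixed point.
Sat(A[q U (~q & ~a)]) = {s1}
A[q U A[q U (~q & ~a)]]: least fixpoint, start Z0 = Sat(A[q U (~q & ~a)]) = {s1}, add states in Sat(q) with every successor in Z. Already a fixed point.
Sat(A[q U A[q U (~q & ~a)]]) = {s1}
|Sat(A[q U A[q U (~q & ~a)]])| = |{s1}| = 1.

1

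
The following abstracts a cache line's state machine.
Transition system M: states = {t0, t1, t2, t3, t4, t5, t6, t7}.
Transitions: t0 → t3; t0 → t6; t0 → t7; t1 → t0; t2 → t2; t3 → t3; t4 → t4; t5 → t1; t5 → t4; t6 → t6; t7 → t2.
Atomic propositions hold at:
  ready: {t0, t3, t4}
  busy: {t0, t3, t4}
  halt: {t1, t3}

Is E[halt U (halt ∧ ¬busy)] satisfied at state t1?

Yes

Sat(¬busy) = {t1, t2, t5, t6, t7}
Sat(halt ∧ ¬busy) = {t1}
E[halt U (halt ∧ ¬busy)]: least fixpoint, start Z0 = Sat((halt ∧ ¬busy)) = {t1}, add states in Sat(halt) with some successor in Z. Already a fixed point.
Sat(E[halt U (halt ∧ ¬busy)]) = {t1}
t1 ∈ Sat(E[halt U (halt ∧ ¬busy)]) = {t1}, so the formula holds at t1.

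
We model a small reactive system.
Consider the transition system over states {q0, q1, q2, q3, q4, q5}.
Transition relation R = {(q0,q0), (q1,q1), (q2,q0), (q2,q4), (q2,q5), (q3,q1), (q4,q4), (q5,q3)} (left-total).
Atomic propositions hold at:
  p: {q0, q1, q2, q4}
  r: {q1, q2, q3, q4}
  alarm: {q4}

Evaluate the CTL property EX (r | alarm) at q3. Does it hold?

Sat(r | alarm) = {q1, q2, q3, q4}
Sat(EX (r | alarm)) = {s : some successor in {q1, q2, q3, q4}} = {q1, q2, q3, q4, q5}
q3 ∈ Sat(EX (r | alarm)) = {q1, q2, q3, q4, q5}, so the formula holds at q3.

Yes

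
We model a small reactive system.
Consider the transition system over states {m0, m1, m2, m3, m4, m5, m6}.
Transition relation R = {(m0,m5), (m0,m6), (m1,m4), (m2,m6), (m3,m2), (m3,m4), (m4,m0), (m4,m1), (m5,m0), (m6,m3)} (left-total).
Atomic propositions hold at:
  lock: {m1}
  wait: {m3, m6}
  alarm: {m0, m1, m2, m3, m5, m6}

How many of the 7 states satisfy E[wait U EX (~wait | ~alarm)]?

6

Sat(~wait) = {m0, m1, m2, m4, m5}
Sat(~alarm) = {m4}
Sat(~wait | ~alarm) = {m0, m1, m2, m4, m5}
Sat(EX (~wait | ~alarm)) = {s : some successor in {m0, m1, m2, m4, m5}} = {m0, m1, m3, m4, m5}
E[wait U EX (~wait | ~alarm)]: least fixpoint, start Z0 = Sat(EX (~wait | ~alarm)) = {m0, m1, m3, m4, m5}, add states in Sat(wait) with some successor in Z. Z1 = {m0, m1, m3, m4, m5, m6}; fixed.
Sat(E[wait U EX (~wait | ~alarm)]) = {m0, m1, m3, m4, m5, m6}
|Sat(E[wait U EX (~wait | ~alarm)])| = |{m0, m1, m3, m4, m5, m6}| = 6.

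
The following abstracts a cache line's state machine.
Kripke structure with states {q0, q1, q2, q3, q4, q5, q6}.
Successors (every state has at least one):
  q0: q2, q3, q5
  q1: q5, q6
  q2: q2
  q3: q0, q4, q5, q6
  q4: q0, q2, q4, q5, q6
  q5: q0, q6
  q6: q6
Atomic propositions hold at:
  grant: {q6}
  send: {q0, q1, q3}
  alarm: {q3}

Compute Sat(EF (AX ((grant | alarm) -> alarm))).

{q0, q1, q2, q3, q4, q5}

Sat(grant | alarm) = {q3, q6}
Sat((grant | alarm) -> alarm) = {q0, q1, q2, q3, q4, q5}
Sat(AX ((grant | alarm) -> alarm)) = {s : every successor in {q0, q1, q2, q3, q4, q5}} = {q0, q2}
EF (AX ((grant | alarm) -> alarm)): least fixpoint, start Z0 = {q0, q2}, add states with some successor in Z. Z1 = {q0, q2, q3, q4, q5}; Z2 = {q0, q1, q2, q3, q4, q5}; fixed.
Sat(EF (AX ((grant | alarm) -> alarm))) = {q0, q1, q2, q3, q4, q5}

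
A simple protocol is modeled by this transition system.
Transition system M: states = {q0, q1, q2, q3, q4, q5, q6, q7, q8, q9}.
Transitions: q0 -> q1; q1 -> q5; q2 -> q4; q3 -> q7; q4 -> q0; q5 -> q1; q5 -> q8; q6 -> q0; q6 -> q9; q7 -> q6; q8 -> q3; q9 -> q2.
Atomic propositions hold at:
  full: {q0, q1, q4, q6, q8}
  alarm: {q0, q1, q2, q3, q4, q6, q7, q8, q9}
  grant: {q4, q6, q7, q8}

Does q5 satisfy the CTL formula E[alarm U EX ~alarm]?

Sat(~alarm) = {q5}
Sat(EX ~alarm) = {s : some successor in {q5}} = {q1}
E[alarm U EX ~alarm]: least fixpoint, start Z0 = Sat(EX ~alarm) = {q1}, add states in Sat(alarm) with some successor in Z. Z1 = {q0, q1}; Z2 = {q0, q1, q4, q6}; Z3 = {q0, q1, q2, q4, q6, q7}; Z4 = {q0, q1, q2, q3, q4, q6, q7, q9}; Z5 = {q0, q1, q2, q3, q4, q6, q7, q8, q9}; fixed.
Sat(E[alarm U EX ~alarm]) = {q0, q1, q2, q3, q4, q6, q7, q8, q9}
q5 ∉ Sat(E[alarm U EX ~alarm]) = {q0, q1, q2, q3, q4, q6, q7, q8, q9}, so the formula does not hold at q5.

No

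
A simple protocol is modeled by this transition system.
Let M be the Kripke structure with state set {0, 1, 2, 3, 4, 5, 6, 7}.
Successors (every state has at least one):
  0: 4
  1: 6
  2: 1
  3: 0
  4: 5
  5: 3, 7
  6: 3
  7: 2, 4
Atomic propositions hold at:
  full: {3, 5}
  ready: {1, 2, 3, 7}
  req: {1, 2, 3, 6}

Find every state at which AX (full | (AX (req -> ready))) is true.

{0, 1, 3, 4, 5, 6, 7}

Sat(req -> ready) = {0, 1, 2, 3, 4, 5, 7}
Sat(AX (req -> ready)) = {s : every successor in {0, 1, 2, 3, 4, 5, 7}} = {0, 2, 3, 4, 5, 6, 7}
Sat(full | (AX (req -> ready))) = {0, 2, 3, 4, 5, 6, 7}
Sat(AX (full | (AX (req -> ready)))) = {s : every successor in {0, 2, 3, 4, 5, 6, 7}} = {0, 1, 3, 4, 5, 6, 7}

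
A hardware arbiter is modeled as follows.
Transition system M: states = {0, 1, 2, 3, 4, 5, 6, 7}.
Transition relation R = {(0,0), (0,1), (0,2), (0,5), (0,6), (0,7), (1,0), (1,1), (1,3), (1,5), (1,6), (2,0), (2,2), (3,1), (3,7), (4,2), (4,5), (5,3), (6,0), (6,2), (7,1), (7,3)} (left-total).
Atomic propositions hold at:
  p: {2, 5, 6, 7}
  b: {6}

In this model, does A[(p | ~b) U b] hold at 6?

Sat(~b) = {0, 1, 2, 3, 4, 5, 7}
Sat(p | ~b) = {0, 1, 2, 3, 4, 5, 6, 7}
A[(p | ~b) U b]: least fixpoint, start Z0 = Sat(b) = {6}, add states in Sat(p | ~b) with every successor in Z. Already a fixed point.
Sat(A[(p | ~b) U b]) = {6}
6 ∈ Sat(A[(p | ~b) U b]) = {6}, so the formula holds at 6.

Yes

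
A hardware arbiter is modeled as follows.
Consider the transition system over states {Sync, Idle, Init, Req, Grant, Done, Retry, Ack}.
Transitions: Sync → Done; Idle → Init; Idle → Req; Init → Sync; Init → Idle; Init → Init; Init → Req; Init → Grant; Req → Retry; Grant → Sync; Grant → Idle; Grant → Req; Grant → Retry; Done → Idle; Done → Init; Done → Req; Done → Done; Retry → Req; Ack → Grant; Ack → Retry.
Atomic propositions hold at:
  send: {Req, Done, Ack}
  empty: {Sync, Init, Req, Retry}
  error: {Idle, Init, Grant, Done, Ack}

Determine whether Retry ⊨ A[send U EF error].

No

EF error: least fixpoint, start Z0 = {Idle, Init, Grant, Done, Ack}, add states with some successor in Z. Z1 = {Sync, Idle, Init, Grant, Done, Ack}; fixed.
Sat(EF error) = {Sync, Idle, Init, Grant, Done, Ack}
A[send U EF error]: least fixpoint, start Z0 = Sat(EF error) = {Sync, Idle, Init, Grant, Done, Ack}, add states in Sat(send) with every successor in Z. Already a fixed point.
Sat(A[send U EF error]) = {Sync, Idle, Init, Grant, Done, Ack}
Retry ∉ Sat(A[send U EF error]) = {Sync, Idle, Init, Grant, Done, Ack}, so the formula does not hold at Retry.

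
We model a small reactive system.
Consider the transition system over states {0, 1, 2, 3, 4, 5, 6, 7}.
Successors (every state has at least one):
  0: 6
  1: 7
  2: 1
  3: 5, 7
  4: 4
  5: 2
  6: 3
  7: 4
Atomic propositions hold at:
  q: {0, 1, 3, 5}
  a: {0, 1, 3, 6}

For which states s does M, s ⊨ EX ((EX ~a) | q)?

{1, 2, 3, 4, 6, 7}

Sat(~a) = {2, 4, 5, 7}
Sat(EX ~a) = {s : some successor in {2, 4, 5, 7}} = {1, 3, 4, 5, 7}
Sat((EX ~a) | q) = {0, 1, 3, 4, 5, 7}
Sat(EX ((EX ~a) | q)) = {s : some successor in {0, 1, 3, 4, 5, 7}} = {1, 2, 3, 4, 6, 7}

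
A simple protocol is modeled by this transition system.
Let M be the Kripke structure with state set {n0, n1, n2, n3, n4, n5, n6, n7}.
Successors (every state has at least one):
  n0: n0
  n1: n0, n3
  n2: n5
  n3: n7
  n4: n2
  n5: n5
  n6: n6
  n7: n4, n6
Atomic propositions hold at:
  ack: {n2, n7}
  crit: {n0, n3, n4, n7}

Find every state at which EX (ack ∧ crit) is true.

Sat(ack ∧ crit) = {n7}
Sat(EX (ack ∧ crit)) = {s : some successor in {n7}} = {n3}

{n3}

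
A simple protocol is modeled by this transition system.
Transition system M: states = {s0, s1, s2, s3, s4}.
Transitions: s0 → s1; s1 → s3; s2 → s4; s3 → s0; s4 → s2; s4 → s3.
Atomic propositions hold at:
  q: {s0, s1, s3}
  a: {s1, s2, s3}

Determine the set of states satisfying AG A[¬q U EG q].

Sat(¬q) = {s2, s4}
EG q: greatest fixpoint, start Z0 = {s0, s1, s3}, keep only states in Sat with some successor in Z. Already a fixed point.
Sat(EG q) = {s0, s1, s3}
A[¬q U EG q]: least fixpoint, start Z0 = Sat(EG q) = {s0, s1, s3}, add states in Sat(¬q) with every successor in Z. Already a fixed point.
Sat(A[¬q U EG q]) = {s0, s1, s3}
AG A[¬q U EG q]: greatest fixpoint, start Z0 = {s0, s1, s3}, keep only states in Sat with every successor in Z. Already a fixed point.
Sat(AG A[¬q U EG q]) = {s0, s1, s3}

{s0, s1, s3}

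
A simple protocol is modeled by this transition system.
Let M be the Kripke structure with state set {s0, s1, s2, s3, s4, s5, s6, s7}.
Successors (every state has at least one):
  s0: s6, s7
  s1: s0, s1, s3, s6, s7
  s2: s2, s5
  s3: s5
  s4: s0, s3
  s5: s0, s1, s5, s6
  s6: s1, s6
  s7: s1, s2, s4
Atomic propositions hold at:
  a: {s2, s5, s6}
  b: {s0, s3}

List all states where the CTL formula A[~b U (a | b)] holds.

Sat(~b) = {s1, s2, s4, s5, s6, s7}
Sat(a | b) = {s0, s2, s3, s5, s6}
A[~b U (a | b)]: least fixpoint, start Z0 = Sat((a | b)) = {s0, s2, s3, s5, s6}, add states in Sat(~b) with every successor in Z. Z1 = {s0, s2, s3, s4, s5, s6}; fixed.
Sat(A[~b U (a | b)]) = {s0, s2, s3, s4, s5, s6}

{s0, s2, s3, s4, s5, s6}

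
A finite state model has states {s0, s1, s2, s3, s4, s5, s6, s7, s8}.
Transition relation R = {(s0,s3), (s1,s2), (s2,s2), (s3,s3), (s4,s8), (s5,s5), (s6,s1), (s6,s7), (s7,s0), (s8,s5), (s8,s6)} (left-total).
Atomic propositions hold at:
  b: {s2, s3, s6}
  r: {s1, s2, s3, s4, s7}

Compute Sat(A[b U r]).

A[b U r]: least fixpoint, start Z0 = Sat(r) = {s1, s2, s3, s4, s7}, add states in Sat(b) with every successor in Z. Z1 = {s1, s2, s3, s4, s6, s7}; fixed.
Sat(A[b U r]) = {s1, s2, s3, s4, s6, s7}

{s1, s2, s3, s4, s6, s7}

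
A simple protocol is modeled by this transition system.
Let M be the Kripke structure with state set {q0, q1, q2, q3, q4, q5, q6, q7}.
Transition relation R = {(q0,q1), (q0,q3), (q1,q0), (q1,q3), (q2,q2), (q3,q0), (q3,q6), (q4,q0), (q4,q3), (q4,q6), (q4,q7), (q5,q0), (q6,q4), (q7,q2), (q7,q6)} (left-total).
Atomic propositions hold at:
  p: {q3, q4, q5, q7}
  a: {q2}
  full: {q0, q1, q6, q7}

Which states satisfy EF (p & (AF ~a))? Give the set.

{q0, q1, q3, q4, q5, q6, q7}

Sat(~a) = {q0, q1, q3, q4, q5, q6, q7}
AF ~a: least fixpoint, start Z0 = {q0, q1, q3, q4, q5, q6, q7}, add states with every successor in Z. Already a fixed point.
Sat(AF ~a) = {q0, q1, q3, q4, q5, q6, q7}
Sat(p & (AF ~a)) = {q3, q4, q5, q7}
EF (p & (AF ~a)): least fixpoint, start Z0 = {q3, q4, q5, q7}, add states with some successor in Z. Z1 = {q0, q1, q3, q4, q5, q6, q7}; fixed.
Sat(EF (p & (AF ~a))) = {q0, q1, q3, q4, q5, q6, q7}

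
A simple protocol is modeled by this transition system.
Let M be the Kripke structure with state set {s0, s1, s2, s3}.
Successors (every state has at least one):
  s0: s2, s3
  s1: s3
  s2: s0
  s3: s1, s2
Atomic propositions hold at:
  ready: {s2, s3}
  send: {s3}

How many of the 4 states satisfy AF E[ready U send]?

E[ready U send]: least fixpoint, start Z0 = Sat(send) = {s3}, add states in Sat(ready) with some successor in Z. Already a fixed point.
Sat(E[ready U send]) = {s3}
AF E[ready U send]: least fixpoint, start Z0 = {s3}, add states with every successor in Z. Z1 = {s1, s3}; fixed.
Sat(AF E[ready U send]) = {s1, s3}
|Sat(AF E[ready U send])| = |{s1, s3}| = 2.

2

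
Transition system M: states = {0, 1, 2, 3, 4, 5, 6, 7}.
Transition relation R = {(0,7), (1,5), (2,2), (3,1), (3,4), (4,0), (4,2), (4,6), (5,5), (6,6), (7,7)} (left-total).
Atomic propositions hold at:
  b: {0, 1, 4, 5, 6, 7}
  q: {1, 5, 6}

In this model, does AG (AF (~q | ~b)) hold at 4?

Sat(~q) = {0, 2, 3, 4, 7}
Sat(~b) = {2, 3}
Sat(~q | ~b) = {0, 2, 3, 4, 7}
AF (~q | ~b): least fixpoint, start Z0 = {0, 2, 3, 4, 7}, add states with every successor in Z. Already a fixed point.
Sat(AF (~q | ~b)) = {0, 2, 3, 4, 7}
AG (AF (~q | ~b)): greatest fixpoint, start Z0 = {0, 2, 3, 4, 7}, keep only states in Sat with every successor in Z. Z1 = {0, 2, 7}; fixed.
Sat(AG (AF (~q | ~b))) = {0, 2, 7}
4 ∉ Sat(AG (AF (~q | ~b))) = {0, 2, 7}, so the formula does not hold at 4.

No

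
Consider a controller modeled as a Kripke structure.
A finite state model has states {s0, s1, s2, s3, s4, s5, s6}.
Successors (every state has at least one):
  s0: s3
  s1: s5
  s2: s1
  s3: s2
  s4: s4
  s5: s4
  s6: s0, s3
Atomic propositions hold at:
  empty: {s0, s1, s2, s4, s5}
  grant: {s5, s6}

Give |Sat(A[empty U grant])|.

4

A[empty U grant]: least fixpoint, start Z0 = Sat(grant) = {s5, s6}, add states in Sat(empty) with every successor in Z. Z1 = {s1, s5, s6}; Z2 = {s1, s2, s5, s6}; fixed.
Sat(A[empty U grant]) = {s1, s2, s5, s6}
|Sat(A[empty U grant])| = |{s1, s2, s5, s6}| = 4.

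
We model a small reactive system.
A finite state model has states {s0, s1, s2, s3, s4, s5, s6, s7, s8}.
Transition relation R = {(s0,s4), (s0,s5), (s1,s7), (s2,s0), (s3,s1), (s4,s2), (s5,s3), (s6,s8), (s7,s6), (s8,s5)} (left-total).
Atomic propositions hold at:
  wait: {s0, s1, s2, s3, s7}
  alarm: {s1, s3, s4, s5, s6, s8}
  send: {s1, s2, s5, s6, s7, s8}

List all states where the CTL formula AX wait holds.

Sat(AX wait) = {s : every successor in {s0, s1, s2, s3, s7}} = {s1, s2, s3, s4, s5}

{s1, s2, s3, s4, s5}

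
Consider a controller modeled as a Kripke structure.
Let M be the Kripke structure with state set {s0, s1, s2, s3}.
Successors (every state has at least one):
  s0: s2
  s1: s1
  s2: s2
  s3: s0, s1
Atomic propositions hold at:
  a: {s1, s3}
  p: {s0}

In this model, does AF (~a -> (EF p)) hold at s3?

Yes

Sat(~a) = {s0, s2}
EF p: least fixpoint, start Z0 = {s0}, add states with some successor in Z. Z1 = {s0, s3}; fixed.
Sat(EF p) = {s0, s3}
Sat(~a -> (EF p)) = {s0, s1, s3}
AF (~a -> (EF p)): least fixpoint, start Z0 = {s0, s1, s3}, add states with every successor in Z. Already a fixed point.
Sat(AF (~a -> (EF p))) = {s0, s1, s3}
s3 ∈ Sat(AF (~a -> (EF p))) = {s0, s1, s3}, so the formula holds at s3.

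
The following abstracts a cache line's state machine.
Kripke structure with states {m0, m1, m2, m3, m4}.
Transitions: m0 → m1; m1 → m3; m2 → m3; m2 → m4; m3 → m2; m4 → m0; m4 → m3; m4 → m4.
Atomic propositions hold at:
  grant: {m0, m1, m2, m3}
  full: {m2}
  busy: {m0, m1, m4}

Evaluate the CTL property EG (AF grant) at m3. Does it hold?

Yes

AF grant: least fixpoint, start Z0 = {m0, m1, m2, m3}, add states with every successor in Z. Already a fixed point.
Sat(AF grant) = {m0, m1, m2, m3}
EG (AF grant): greatest fixpoint, start Z0 = {m0, m1, m2, m3}, keep only states in Sat with some successor in Z. Already a fixed point.
Sat(EG (AF grant)) = {m0, m1, m2, m3}
m3 ∈ Sat(EG (AF grant)) = {m0, m1, m2, m3}, so the formula holds at m3.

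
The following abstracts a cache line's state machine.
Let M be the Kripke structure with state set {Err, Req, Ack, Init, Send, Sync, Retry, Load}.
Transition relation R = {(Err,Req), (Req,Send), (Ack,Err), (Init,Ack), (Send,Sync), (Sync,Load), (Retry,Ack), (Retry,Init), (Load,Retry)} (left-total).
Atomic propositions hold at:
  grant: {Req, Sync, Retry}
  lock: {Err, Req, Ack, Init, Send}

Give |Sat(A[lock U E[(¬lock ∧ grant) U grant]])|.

7

Sat(¬lock) = {Sync, Retry, Load}
Sat(¬lock ∧ grant) = {Sync, Retry}
E[(¬lock ∧ grant) U grant]: least fixpoint, start Z0 = Sat(grant) = {Req, Sync, Retry}, add states in Sat(¬lock ∧ grant) with some successor in Z. Already a fixed point.
Sat(E[(¬lock ∧ grant) U grant]) = {Req, Sync, Retry}
A[lock U E[(¬lock ∧ grant) U grant]]: least fixpoint, start Z0 = Sat(E[(¬lock ∧ grant) U grant]) = {Req, Sync, Retry}, add states in Sat(lock) with every successor in Z. Z1 = {Err, Req, Send, Sync, Retry}; Z2 = {Err, Req, Ack, Send, Sync, Retry}; Z3 = {Err, Req, Ack, Init, Send, Sync, Retry}; fixed.
Sat(A[lock U E[(¬lock ∧ grant) U grant]]) = {Err, Req, Ack, Init, Send, Sync, Retry}
|Sat(A[lock U E[(¬lock ∧ grant) U grant]])| = |{Err, Req, Ack, Init, Send, Sync, Retry}| = 7.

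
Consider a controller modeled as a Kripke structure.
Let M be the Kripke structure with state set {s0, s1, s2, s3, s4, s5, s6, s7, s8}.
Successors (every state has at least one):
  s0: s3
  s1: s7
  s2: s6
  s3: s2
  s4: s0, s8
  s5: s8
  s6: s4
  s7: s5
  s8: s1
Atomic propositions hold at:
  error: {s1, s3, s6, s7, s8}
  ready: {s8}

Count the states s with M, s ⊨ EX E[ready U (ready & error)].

Sat(ready & error) = {s8}
E[ready U (ready & error)]: least fixpoint, start Z0 = Sat((ready & error)) = {s8}, add states in Sat(ready) with some successor in Z. Already a fixed point.
Sat(E[ready U (ready & error)]) = {s8}
Sat(EX E[ready U (ready & error)]) = {s : some successor in {s8}} = {s4, s5}
|Sat(EX E[ready U (ready & error)])| = |{s4, s5}| = 2.

2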